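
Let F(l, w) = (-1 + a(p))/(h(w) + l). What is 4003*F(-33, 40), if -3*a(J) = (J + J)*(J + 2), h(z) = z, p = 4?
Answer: -68051/7 ≈ -9721.6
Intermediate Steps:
a(J) = -2*J*(2 + J)/3 (a(J) = -(J + J)*(J + 2)/3 = -2*J*(2 + J)/3)
F(l, w) = -17/(l + w) (F(l, w) = (-1 - 2/3*4*(2 + 4))/(w + l) = (-1 - 2/3*4*6)/(l + w) = (-1 - 16)/(l + w) = -17/(l + w))
4003*F(-33, 40) = 4003*(-17/(-33 + 40)) = 4003*(-17/7) = -68051/7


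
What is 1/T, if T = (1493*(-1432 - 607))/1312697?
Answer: -1312697/3044227 ≈ -0.43121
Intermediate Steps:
T = -3044227/1312697 (T = (1493*(-2039))*(1/1312697) = -3044227*1/1312697 = -3044227/1312697 ≈ -2.3191)
1/T = 1/(-3044227/1312697) = -1312697/3044227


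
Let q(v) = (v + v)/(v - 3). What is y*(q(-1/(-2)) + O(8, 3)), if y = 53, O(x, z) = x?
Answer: 2014/5 ≈ 402.80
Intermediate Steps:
q(v) = 2*v/(-3 + v) (q(v) = (2*v)/(-3 + v) = 2*v/(-3 + v))
y*(q(-1/(-2)) + O(8, 3)) = 53*(2*(-1/(-2))/(-3 - 1/(-2)) + 8) = 53*(2*(-1*(-1/2))/(-3 - 1*(-1/2)) + 8) = 53*(2*(1/2)/(-3 + 1/2) + 8) = 53*(2*(1/2)/(-5/2) + 8) = 53*(2*(1/2)*(-2/5) + 8) = 53*(-2/5 + 8) = 53*(38/5) = 2014/5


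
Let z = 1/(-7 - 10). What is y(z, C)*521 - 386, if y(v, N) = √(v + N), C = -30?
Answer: -386 + 521*I*√8687/17 ≈ -386.0 + 2856.4*I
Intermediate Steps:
z = -1/17 (z = 1/(-17) = -1/17 ≈ -0.058824)
y(v, N) = √(N + v)
y(z, C)*521 - 386 = √(-30 - 1/17)*521 - 386 = √(-511/17)*521 - 386 = (I*√8687/17)*521 - 386 = 521*I*√8687/17 - 386 = -386 + 521*I*√8687/17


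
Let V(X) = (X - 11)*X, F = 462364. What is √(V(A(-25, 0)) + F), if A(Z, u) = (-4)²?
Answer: 2*√115611 ≈ 680.03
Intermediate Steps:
A(Z, u) = 16
V(X) = X*(-11 + X) (V(X) = (-11 + X)*X = X*(-11 + X))
√(V(A(-25, 0)) + F) = √(16*(-11 + 16) + 462364) = √(16*5 + 462364) = √(80 + 462364) = √462444 = 2*√115611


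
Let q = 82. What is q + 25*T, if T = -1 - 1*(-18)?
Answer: 507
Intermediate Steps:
T = 17 (T = -1 + 18 = 17)
q + 25*T = 82 + 25*17 = 82 + 425 = 507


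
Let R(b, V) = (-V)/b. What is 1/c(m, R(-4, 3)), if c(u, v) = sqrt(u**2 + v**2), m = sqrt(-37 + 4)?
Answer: -4*I*sqrt(519)/519 ≈ -0.17558*I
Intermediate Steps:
m = I*sqrt(33) (m = sqrt(-33) = I*sqrt(33) ≈ 5.7446*I)
R(b, V) = -V/b
1/c(m, R(-4, 3)) = 1/(sqrt((I*sqrt(33))**2 + (-1*3/(-4))**2)) = 1/(sqrt(-33 + (-1*3*(-1/4))**2)) = 1/(sqrt(-33 + (3/4)**2)) = 1/(sqrt(-33 + 9/16)) = 1/(sqrt(-519/16)) = 1/(I*sqrt(519)/4) = -4*I*sqrt(519)/519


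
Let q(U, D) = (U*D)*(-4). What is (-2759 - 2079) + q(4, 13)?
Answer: -5046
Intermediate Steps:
q(U, D) = -4*D*U (q(U, D) = (D*U)*(-4) = -4*D*U)
(-2759 - 2079) + q(4, 13) = (-2759 - 2079) - 4*13*4 = -4838 - 208 = -5046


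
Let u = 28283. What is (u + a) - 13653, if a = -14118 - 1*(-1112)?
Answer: 1624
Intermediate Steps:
a = -13006 (a = -14118 + 1112 = -13006)
(u + a) - 13653 = (28283 - 13006) - 13653 = 15277 - 13653 = 1624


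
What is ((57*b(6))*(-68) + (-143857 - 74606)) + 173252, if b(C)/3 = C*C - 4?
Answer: -417307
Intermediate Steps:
b(C) = -12 + 3*C² (b(C) = 3*(C*C - 4) = 3*(C² - 4) = 3*(-4 + C²) = -12 + 3*C²)
((57*b(6))*(-68) + (-143857 - 74606)) + 173252 = ((57*(-12 + 3*6²))*(-68) + (-143857 - 74606)) + 173252 = ((57*(-12 + 3*36))*(-68) - 218463) + 173252 = ((57*(-12 + 108))*(-68) - 218463) + 173252 = ((57*96)*(-68) - 218463) + 173252 = (5472*(-68) - 218463) + 173252 = (-372096 - 218463) + 173252 = -590559 + 173252 = -417307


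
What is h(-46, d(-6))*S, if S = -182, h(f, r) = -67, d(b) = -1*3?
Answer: 12194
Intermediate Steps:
d(b) = -3
h(-46, d(-6))*S = -67*(-182) = 12194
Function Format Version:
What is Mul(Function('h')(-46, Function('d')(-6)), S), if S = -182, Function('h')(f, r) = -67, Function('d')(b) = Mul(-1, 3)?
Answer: 12194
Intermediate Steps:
Function('d')(b) = -3
Mul(Function('h')(-46, Function('d')(-6)), S) = Mul(-67, -182) = 12194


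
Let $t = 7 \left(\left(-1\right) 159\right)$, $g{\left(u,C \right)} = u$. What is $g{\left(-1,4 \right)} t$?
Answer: $1113$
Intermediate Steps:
$t = -1113$ ($t = 7 \left(-159\right) = -1113$)
$g{\left(-1,4 \right)} t = \left(-1\right) \left(-1113\right) = 1113$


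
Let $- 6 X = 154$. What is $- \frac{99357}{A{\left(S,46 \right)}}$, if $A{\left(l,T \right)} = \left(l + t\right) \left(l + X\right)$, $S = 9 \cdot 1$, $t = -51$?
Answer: $- \frac{99357}{700} \approx -141.94$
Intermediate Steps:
$X = - \frac{77}{3}$ ($X = \left(- \frac{1}{6}\right) 154 = - \frac{77}{3} \approx -25.667$)
$S = 9$
$A{\left(l,T \right)} = \left(-51 + l\right) \left(- \frac{77}{3} + l\right)$ ($A{\left(l,T \right)} = \left(l - 51\right) \left(l - \frac{77}{3}\right) = \left(-51 + l\right) \left(- \frac{77}{3} + l\right)$)
$- \frac{99357}{A{\left(S,46 \right)}} = - \frac{99357}{1309 + 9^{2} - 690} = - \frac{99357}{1309 + 81 - 690} = - \frac{99357}{700}$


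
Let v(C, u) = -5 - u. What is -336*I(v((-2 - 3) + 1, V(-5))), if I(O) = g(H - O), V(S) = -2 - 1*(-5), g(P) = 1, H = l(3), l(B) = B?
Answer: -336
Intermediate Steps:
H = 3
V(S) = 3 (V(S) = -2 + 5 = 3)
I(O) = 1
-336*I(v((-2 - 3) + 1, V(-5))) = -336*1 = -336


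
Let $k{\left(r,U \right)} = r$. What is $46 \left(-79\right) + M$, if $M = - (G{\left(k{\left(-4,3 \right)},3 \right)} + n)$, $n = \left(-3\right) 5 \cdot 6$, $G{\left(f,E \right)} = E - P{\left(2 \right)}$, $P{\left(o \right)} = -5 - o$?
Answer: $-3554$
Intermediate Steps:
$G{\left(f,E \right)} = 7 + E$ ($G{\left(f,E \right)} = E - \left(-5 - 2\right) = E - -7 = E + 7 = 7 + E$)
$n = -90$ ($n = \left(-15\right) 6 = -90$)
$M = 80$ ($M = - (\left(7 + 3\right) - 90) = - (10 - 90) = \left(-1\right) \left(-80\right) = 80$)
$46 \left(-79\right) + M = 46 \left(-79\right) + 80 = -3634 + 80 = -3554$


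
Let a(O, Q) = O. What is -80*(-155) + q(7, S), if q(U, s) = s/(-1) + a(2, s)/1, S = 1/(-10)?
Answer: 124021/10 ≈ 12402.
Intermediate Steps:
S = -⅒ ≈ -0.10000
q(U, s) = 2 - s (q(U, s) = s/(-1) + 2/1 = s*(-1) + 2*1 = -s + 2 = 2 - s)
-80*(-155) + q(7, S) = -80*(-155) + (2 - 1*(-⅒)) = 12400 + (2 + ⅒) = 12400 + 21/10 = 124021/10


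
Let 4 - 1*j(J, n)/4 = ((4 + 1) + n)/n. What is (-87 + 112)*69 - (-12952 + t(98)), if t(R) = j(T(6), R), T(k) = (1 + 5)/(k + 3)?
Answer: 718595/49 ≈ 14665.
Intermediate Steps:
T(k) = 6/(3 + k)
j(J, n) = 16 - 4*(5 + n)/n (j(J, n) = 16 - 4*((4 + 1) + n)/n = 16 - 4*(5 + n)/n)
t(R) = 12 - 20/R
(-87 + 112)*69 - (-12952 + t(98)) = (-87 + 112)*69 - (-12952 + (12 - 20/98)) = 25*69 - (-12952 + (12 - 20*1/98)) = 1725 - (-12952 + (12 - 10/49)) = 1725 - (-12952 + 578/49) = 1725 - 1*(-634070/49) = 1725 + 634070/49 = 718595/49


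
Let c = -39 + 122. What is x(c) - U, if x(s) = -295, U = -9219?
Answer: 8924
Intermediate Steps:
c = 83
x(c) - U = -295 - 1*(-9219) = -295 + 9219 = 8924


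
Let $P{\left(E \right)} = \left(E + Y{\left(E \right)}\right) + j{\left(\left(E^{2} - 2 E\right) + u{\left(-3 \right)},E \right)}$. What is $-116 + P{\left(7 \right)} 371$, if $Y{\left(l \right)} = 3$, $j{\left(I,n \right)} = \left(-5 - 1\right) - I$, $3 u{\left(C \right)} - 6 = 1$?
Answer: $- \frac{37448}{3} \approx -12483.0$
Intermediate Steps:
$u{\left(C \right)} = \frac{7}{3}$ ($u{\left(C \right)} = 2 + \frac{1}{3} \cdot 1 = 2 + \frac{1}{3} = \frac{7}{3}$)
$j{\left(I,n \right)} = -6 - I$ ($j{\left(I,n \right)} = \left(-5 - 1\right) - I = -6 - I$)
$P{\left(E \right)} = - \frac{16}{3} - E^{2} + 3 E$ ($P{\left(E \right)} = \left(E + 3\right) - \left(\frac{25}{3} + E^{2} - 2 E\right) = \left(3 + E\right) - \left(\frac{25}{3} + E^{2} - 2 E\right) = - \frac{16}{3} - E^{2} + 3 E$)
$-116 + P{\left(7 \right)} 371 = -116 + \left(- \frac{16}{3} - 7^{2} + 3 \cdot 7\right) 371 = -116 + \left(- \frac{16}{3} - 49 + 21\right) 371 = -116 - \frac{37100}{3} = - \frac{37448}{3}$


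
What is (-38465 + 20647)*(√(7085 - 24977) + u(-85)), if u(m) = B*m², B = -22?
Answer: 2832171100 - 106908*I*√497 ≈ 2.8322e+9 - 2.3834e+6*I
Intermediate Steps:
u(m) = -22*m²
(-38465 + 20647)*(√(7085 - 24977) + u(-85)) = (-38465 + 20647)*(√(7085 - 24977) - 22*(-85)²) = -17818*(√(-17892) - 22*7225) = -17818*(6*I*√497 - 158950) = -17818*(-158950 + 6*I*√497) = 2832171100 - 106908*I*√497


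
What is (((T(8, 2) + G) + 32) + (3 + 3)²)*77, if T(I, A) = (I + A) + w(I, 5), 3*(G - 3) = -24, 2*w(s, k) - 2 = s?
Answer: 6006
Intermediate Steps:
w(s, k) = 1 + s/2
G = -5 (G = 3 + (⅓)*(-24) = 3 - 8 = -5)
T(I, A) = 1 + A + 3*I/2 (T(I, A) = (I + A) + (1 + I/2) = (A + I) + (1 + I/2) = 1 + A + 3*I/2)
(((T(8, 2) + G) + 32) + (3 + 3)²)*77 = ((((1 + 2 + (3/2)*8) - 5) + 32) + (3 + 3)²)*77 = ((((1 + 2 + 12) - 5) + 32) + 6²)*77 = (((15 - 5) + 32) + 36)*77 = ((10 + 32) + 36)*77 = (42 + 36)*77 = 78*77 = 6006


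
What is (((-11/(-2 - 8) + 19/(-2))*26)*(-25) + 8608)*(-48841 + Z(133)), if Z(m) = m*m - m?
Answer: -440117380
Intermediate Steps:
Z(m) = m² - m
(((-11/(-2 - 8) + 19/(-2))*26)*(-25) + 8608)*(-48841 + Z(133)) = (((-11/(-2 - 8) + 19/(-2))*26)*(-25) + 8608)*(-48841 + 133*(-1 + 133)) = (((-11/(-10) + 19*(-½))*26)*(-25) + 8608)*(-48841 + 133*132) = (((-11*(-⅒) - 19/2)*26)*(-25) + 8608)*(-48841 + 17556) = (((11/10 - 19/2)*26)*(-25) + 8608)*(-31285) = (-42/5*26*(-25) + 8608)*(-31285) = (-1092/5*(-25) + 8608)*(-31285) = (5460 + 8608)*(-31285) = 14068*(-31285) = -440117380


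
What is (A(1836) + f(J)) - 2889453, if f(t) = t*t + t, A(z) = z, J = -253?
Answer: -2823861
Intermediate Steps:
f(t) = t + t² (f(t) = t² + t = t + t²)
(A(1836) + f(J)) - 2889453 = (1836 - 253*(1 - 253)) - 2889453 = (1836 - 253*(-252)) - 2889453 = (1836 + 63756) - 2889453 = 65592 - 2889453 = -2823861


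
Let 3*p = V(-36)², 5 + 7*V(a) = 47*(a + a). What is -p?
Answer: -11485321/147 ≈ -78131.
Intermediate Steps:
V(a) = -5/7 + 94*a/7 (V(a) = -5/7 + (47*(a + a))/7 = -5/7 + (47*(2*a))/7 = -5/7 + (94*a)/7 = -5/7 + 94*a/7)
p = 11485321/147 (p = (-5/7 + (94/7)*(-36))²/3 = (-5/7 - 3384/7)²/3 = (-3389/7)²/3 = (⅓)*(11485321/49) = 11485321/147 ≈ 78131.)
-p = -1*11485321/147 = -11485321/147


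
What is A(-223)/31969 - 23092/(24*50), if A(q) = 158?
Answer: -184509637/9590700 ≈ -19.238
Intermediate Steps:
A(-223)/31969 - 23092/(24*50) = 158/31969 - 23092/(24*50) = 158*(1/31969) - 23092/1200 = 158/31969 - 23092*1/1200 = 158/31969 - 5773/300 = -184509637/9590700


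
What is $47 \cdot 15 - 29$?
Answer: $676$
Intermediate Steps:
$47 \cdot 15 - 29 = 705 - 29 = 676$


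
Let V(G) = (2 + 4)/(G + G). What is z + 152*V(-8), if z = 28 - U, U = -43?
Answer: 14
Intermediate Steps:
V(G) = 3/G (V(G) = 6/((2*G)) = 6*(1/(2*G)) = 3/G)
z = 71 (z = 28 - 1*(-43) = 28 + 43 = 71)
z + 152*V(-8) = 71 + 152*(3/(-8)) = 71 + 152*(3*(-1/8)) = 71 + 152*(-3/8) = 71 - 57 = 14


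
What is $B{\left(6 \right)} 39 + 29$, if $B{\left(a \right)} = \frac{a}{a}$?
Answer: $68$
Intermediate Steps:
$B{\left(a \right)} = 1$
$B{\left(6 \right)} 39 + 29 = 1 \cdot 39 + 29 = 39 + 29 = 68$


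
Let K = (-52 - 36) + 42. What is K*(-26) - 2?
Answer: 1194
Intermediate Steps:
K = -46 (K = -88 + 42 = -46)
K*(-26) - 2 = -46*(-26) - 2 = 1196 - 2 = 1194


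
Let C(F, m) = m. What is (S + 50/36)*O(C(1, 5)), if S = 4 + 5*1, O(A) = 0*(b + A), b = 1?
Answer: 0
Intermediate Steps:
O(A) = 0 (O(A) = 0*(1 + A) = 0)
S = 9 (S = 4 + 5 = 9)
(S + 50/36)*O(C(1, 5)) = (9 + 50/36)*0 = (9 + 50*(1/36))*0 = (9 + 25/18)*0 = (187/18)*0 = 0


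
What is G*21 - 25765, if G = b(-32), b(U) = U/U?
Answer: -25744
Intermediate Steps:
b(U) = 1
G = 1
G*21 - 25765 = 1*21 - 25765 = 21 - 25765 = -25744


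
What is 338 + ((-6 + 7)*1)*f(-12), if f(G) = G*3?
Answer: 302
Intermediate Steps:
f(G) = 3*G
338 + ((-6 + 7)*1)*f(-12) = 338 + ((-6 + 7)*1)*(3*(-12)) = 338 + (1*1)*(-36) = 338 + 1*(-36) = 338 - 36 = 302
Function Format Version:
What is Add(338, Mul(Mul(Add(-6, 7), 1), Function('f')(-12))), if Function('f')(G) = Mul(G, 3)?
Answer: 302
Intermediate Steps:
Function('f')(G) = Mul(3, G)
Add(338, Mul(Mul(Add(-6, 7), 1), Function('f')(-12))) = Add(338, Mul(Mul(Add(-6, 7), 1), Mul(3, -12))) = Add(338, Mul(Mul(1, 1), -36)) = Add(338, Mul(1, -36)) = Add(338, -36) = 302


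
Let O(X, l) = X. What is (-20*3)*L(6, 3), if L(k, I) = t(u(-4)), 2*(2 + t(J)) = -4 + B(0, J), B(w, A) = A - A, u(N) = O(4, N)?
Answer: 240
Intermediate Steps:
u(N) = 4
B(w, A) = 0
t(J) = -4 (t(J) = -2 + (-4 + 0)/2 = -2 + (1/2)*(-4) = -2 - 2 = -4)
L(k, I) = -4
(-20*3)*L(6, 3) = -20*3*(-4) = -4*15*(-4) = -60*(-4) = 240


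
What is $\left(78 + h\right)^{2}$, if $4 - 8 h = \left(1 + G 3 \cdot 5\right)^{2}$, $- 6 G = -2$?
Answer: $5476$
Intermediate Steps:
$G = \frac{1}{3}$ ($G = \left(- \frac{1}{6}\right) \left(-2\right) = \frac{1}{3} \approx 0.33333$)
$h = -4$ ($h = \frac{1}{2} - \frac{\left(1 + \frac{1}{3} \cdot 3 \cdot 5\right)^{2}}{8} = \frac{1}{2} - \frac{\left(1 + 1 \cdot 5\right)^{2}}{8} = \frac{1}{2} - \frac{\left(1 + 5\right)^{2}}{8} = \frac{1}{2} - \frac{6^{2}}{8} = \frac{1}{2} - \frac{9}{2} = -4$)
$\left(78 + h\right)^{2} = \left(78 - 4\right)^{2} = 74^{2} = 5476$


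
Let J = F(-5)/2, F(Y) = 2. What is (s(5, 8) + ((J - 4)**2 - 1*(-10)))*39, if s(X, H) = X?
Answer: 936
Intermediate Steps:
J = 1 (J = 2/2 = 2*(1/2) = 1)
(s(5, 8) + ((J - 4)**2 - 1*(-10)))*39 = (5 + ((1 - 4)**2 - 1*(-10)))*39 = (5 + ((-3)**2 + 10))*39 = (5 + (9 + 10))*39 = (5 + 19)*39 = 24*39 = 936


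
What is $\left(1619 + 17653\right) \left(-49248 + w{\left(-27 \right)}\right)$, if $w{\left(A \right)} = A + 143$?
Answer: $-946871904$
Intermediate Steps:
$w{\left(A \right)} = 143 + A$
$\left(1619 + 17653\right) \left(-49248 + w{\left(-27 \right)}\right) = \left(1619 + 17653\right) \left(-49248 + \left(143 - 27\right)\right) = 19272 \left(-49248 + 116\right) = 19272 \left(-49132\right) = -946871904$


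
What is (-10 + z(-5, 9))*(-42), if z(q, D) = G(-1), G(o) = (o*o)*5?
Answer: 210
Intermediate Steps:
G(o) = 5*o² (G(o) = o²*5 = 5*o²)
z(q, D) = 5 (z(q, D) = 5*(-1)² = 5*1 = 5)
(-10 + z(-5, 9))*(-42) = (-10 + 5)*(-42) = -5*(-42) = 210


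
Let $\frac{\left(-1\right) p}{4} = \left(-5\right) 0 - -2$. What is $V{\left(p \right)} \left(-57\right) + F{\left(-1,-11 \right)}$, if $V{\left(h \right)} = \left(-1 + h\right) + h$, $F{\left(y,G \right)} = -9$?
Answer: $960$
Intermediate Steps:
$p = -8$ ($p = - 4 \left(\left(-5\right) 0 - -2\right) = - 4 \left(0 + 2\right) = \left(-4\right) 2 = -8$)
$V{\left(h \right)} = -1 + 2 h$
$V{\left(p \right)} \left(-57\right) + F{\left(-1,-11 \right)} = \left(-1 + 2 \left(-8\right)\right) \left(-57\right) - 9 = \left(-1 - 16\right) \left(-57\right) - 9 = \left(-17\right) \left(-57\right) - 9 = 969 - 9 = 960$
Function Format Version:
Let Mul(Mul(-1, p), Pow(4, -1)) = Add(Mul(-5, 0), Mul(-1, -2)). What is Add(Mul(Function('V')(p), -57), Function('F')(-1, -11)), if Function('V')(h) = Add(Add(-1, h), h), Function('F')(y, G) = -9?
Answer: 960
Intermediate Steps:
p = -8 (p = Mul(-4, Add(Mul(-5, 0), Mul(-1, -2))) = Mul(-4, Add(0, 2)) = Mul(-4, 2) = -8)
Function('V')(h) = Add(-1, Mul(2, h))
Add(Mul(Function('V')(p), -57), Function('F')(-1, -11)) = Add(Mul(Add(-1, Mul(2, -8)), -57), -9) = Add(Mul(Add(-1, -16), -57), -9) = Add(Mul(-17, -57), -9) = Add(969, -9) = 960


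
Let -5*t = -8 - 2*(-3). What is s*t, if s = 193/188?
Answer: 193/470 ≈ 0.41064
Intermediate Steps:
s = 193/188 (s = 193*(1/188) = 193/188 ≈ 1.0266)
t = 2/5 (t = -(-8 - 2*(-3))/5 = -(-8 + 6)/5 = -1/5*(-2) = 2/5 ≈ 0.40000)
s*t = (193/188)*(2/5) = 193/470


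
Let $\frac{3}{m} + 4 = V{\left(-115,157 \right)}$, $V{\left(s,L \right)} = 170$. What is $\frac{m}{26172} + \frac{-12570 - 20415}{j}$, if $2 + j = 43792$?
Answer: $- \frac{4776830545}{6341597736} \approx -0.75325$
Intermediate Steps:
$j = 43790$ ($j = -2 + 43792 = 43790$)
$m = \frac{3}{166}$ ($m = \frac{3}{-4 + 170} = \frac{3}{166} \approx 0.018072$)
$\frac{m}{26172} + \frac{-12570 - 20415}{j} = \frac{3}{166 \cdot 26172} + \frac{-12570 - 20415}{43790} = \frac{3}{166} \cdot \frac{1}{26172} - \frac{6597}{8758} = \frac{1}{1448184} - \frac{6597}{8758} = - \frac{4776830545}{6341597736}$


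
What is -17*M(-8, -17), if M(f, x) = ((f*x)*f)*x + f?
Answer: -314296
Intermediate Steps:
M(f, x) = f + f²*x² (M(f, x) = (x*f²)*x + f = f²*x² + f = f + f²*x²)
-17*M(-8, -17) = -(-136)*(1 - 8*(-17)²) = -(-136)*(1 - 8*289) = -(-136)*(1 - 2312) = -(-136)*(-2311) = -17*18488 = -314296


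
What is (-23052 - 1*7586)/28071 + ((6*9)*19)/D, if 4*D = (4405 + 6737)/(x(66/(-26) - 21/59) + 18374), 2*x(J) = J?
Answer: 90175290353450/13327352883 ≈ 6766.2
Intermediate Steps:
x(J) = J/2
D = 4272957/28183496 (D = ((4405 + 6737)/((66/(-26) - 21/59)/2 + 18374))/4 = (11142/((66*(-1/26) - 21*1/59)/2 + 18374))/4 = (11142/((-33/13 - 21/59)/2 + 18374))/4 = (11142/((½)*(-2220/767) + 18374))/4 = (11142/(-1110/767 + 18374))/4 = (11142/(14091748/767))/4 = (11142*(767/14091748))/4 = (¼)*(4272957/7045874) = 4272957/28183496 ≈ 0.15161)
(-23052 - 1*7586)/28071 + ((6*9)*19)/D = (-23052 - 1*7586)/28071 + ((6*9)*19)/(4272957/28183496) = (-23052 - 7586)*(1/28071) + (54*19)*(28183496/4272957) = -30638*1/28071 + 1026*(28183496/4272957) = -30638/28071 + 3212918544/474773 = 90175290353450/13327352883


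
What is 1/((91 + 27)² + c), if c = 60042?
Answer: 1/73966 ≈ 1.3520e-5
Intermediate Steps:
1/((91 + 27)² + c) = 1/((91 + 27)² + 60042) = 1/(118² + 60042) = 1/(13924 + 60042) = 1/73966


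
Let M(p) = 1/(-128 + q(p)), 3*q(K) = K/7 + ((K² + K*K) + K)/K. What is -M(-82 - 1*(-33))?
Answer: 3/488 ≈ 0.0061475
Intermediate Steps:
q(K) = K/21 + (K + 2*K²)/(3*K) (q(K) = (K/7 + ((K² + K*K) + K)/K)/3 = (K*(⅐) + ((K² + K²) + K)/K)/3 = (K/7 + (2*K² + K)/K)/3 = (K/7 + (K + 2*K²)/K)/3 = K/21 + (K + 2*K²)/(3*K))
M(p) = 1/(-383/3 + 5*p/7) (M(p) = 1/(-128 + (⅓ + 5*p/7)) = 1/(-383/3 + 5*p/7))
-M(-82 - 1*(-33)) = -21/(-2681 + 15*(-82 - 1*(-33))) = -21/(-2681 + 15*(-82 + 33)) = -21/(-2681 + 15*(-49)) = -21/(-2681 - 735) = -21/(-3416) = -21*(-1)/3416 = -1*(-3/488) = 3/488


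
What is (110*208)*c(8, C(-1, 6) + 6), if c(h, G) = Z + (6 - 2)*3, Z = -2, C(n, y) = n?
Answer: 228800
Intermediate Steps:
c(h, G) = 10 (c(h, G) = -2 + (6 - 2)*3 = -2 + 4*3 = -2 + 12 = 10)
(110*208)*c(8, C(-1, 6) + 6) = (110*208)*10 = 22880*10 = 228800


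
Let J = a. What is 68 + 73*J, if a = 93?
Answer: 6857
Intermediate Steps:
J = 93
68 + 73*J = 68 + 73*93 = 68 + 6789 = 6857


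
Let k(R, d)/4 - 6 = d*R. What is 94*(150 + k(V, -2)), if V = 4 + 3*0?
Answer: 13348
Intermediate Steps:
V = 4 (V = 4 + 0 = 4)
k(R, d) = 24 + 4*R*d (k(R, d) = 24 + 4*(d*R) = 24 + 4*(R*d) = 24 + 4*R*d)
94*(150 + k(V, -2)) = 94*(150 + (24 + 4*4*(-2))) = 94*(150 + (24 - 32)) = 94*(150 - 8) = 94*142 = 13348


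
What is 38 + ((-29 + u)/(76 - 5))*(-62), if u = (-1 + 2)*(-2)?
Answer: 4620/71 ≈ 65.070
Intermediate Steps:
u = -2 (u = 1*(-2) = -2)
38 + ((-29 + u)/(76 - 5))*(-62) = 38 + ((-29 - 2)/(76 - 5))*(-62) = 38 - 31/71*(-62) = 38 + 1922/71 = 4620/71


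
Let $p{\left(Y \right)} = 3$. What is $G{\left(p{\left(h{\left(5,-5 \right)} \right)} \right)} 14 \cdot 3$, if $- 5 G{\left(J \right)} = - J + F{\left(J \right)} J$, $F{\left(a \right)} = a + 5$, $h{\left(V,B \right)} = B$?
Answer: $- \frac{882}{5} \approx -176.4$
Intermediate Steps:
$F{\left(a \right)} = 5 + a$
$G{\left(J \right)} = \frac{J}{5} - \frac{J \left(5 + J\right)}{5}$ ($G{\left(J \right)} = - \frac{- J + \left(5 + J\right) J}{5} = - \frac{- J + J \left(5 + J\right)}{5} = \frac{J}{5} - \frac{J \left(5 + J\right)}{5}$)
$G{\left(p{\left(h{\left(5,-5 \right)} \right)} \right)} 14 \cdot 3 = \left(- \frac{1}{5}\right) 3 \left(4 + 3\right) 14 \cdot 3 = \left(- \frac{1}{5}\right) 3 \cdot 7 \cdot 14 \cdot 3 = \left(- \frac{21}{5}\right) 14 \cdot 3 = \left(- \frac{294}{5}\right) 3 = - \frac{882}{5}$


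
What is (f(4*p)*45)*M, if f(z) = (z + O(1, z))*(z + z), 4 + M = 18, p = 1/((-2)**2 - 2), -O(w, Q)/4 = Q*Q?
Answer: -35280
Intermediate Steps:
O(w, Q) = -4*Q**2 (O(w, Q) = -4*Q*Q = -4*Q**2)
p = 1/2 (p = 1/(4 - 2) = 1/2 ≈ 0.50000)
M = 14 (M = -4 + 18 = 14)
f(z) = 2*z*(z - 4*z**2) (f(z) = (z - 4*z**2)*(z + z) = (z - 4*z**2)*(2*z) = 2*z*(z - 4*z**2))
(f(4*p)*45)*M = (((4*(1/2))**2*(2 - 32/2))*45)*14 = ((2**2*(2 - 8*2))*45)*14 = ((4*(2 - 16))*45)*14 = ((4*(-14))*45)*14 = -56*45*14 = -2520*14 = -35280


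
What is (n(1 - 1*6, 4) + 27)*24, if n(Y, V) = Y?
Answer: 528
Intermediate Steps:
(n(1 - 1*6, 4) + 27)*24 = ((1 - 1*6) + 27)*24 = ((1 - 6) + 27)*24 = (-5 + 27)*24 = 22*24 = 528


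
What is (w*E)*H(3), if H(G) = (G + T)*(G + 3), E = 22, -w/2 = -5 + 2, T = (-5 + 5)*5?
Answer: 2376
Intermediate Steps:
T = 0 (T = 0*5 = 0)
w = 6 (w = -2*(-5 + 2) = -2*(-3) = 6)
H(G) = G*(3 + G) (H(G) = (G + 0)*(G + 3) = G*(3 + G))
(w*E)*H(3) = (6*22)*(3*(3 + 3)) = 132*(3*6) = 132*18 = 2376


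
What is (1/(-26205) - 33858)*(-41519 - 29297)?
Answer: 62831417465056/26205 ≈ 2.3977e+9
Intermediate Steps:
(1/(-26205) - 33858)*(-41519 - 29297) = (-1/26205 - 33858)*(-70816) = -887248891/26205*(-70816) = 62831417465056/26205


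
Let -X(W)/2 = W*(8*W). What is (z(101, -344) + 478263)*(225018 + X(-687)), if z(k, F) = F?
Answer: -3501466862634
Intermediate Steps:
X(W) = -16*W**2 (X(W) = -2*W*8*W = -16*W**2)
(z(101, -344) + 478263)*(225018 + X(-687)) = (-344 + 478263)*(225018 - 16*(-687)**2) = 477919*(225018 - 16*471969) = 477919*(225018 - 7551504) = 477919*(-7326486) = -3501466862634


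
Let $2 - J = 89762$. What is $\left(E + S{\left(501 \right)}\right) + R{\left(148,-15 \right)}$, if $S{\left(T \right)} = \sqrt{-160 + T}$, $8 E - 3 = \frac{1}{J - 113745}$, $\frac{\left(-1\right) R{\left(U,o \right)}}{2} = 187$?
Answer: $- \frac{304138223}{814020} + \sqrt{341} \approx -355.16$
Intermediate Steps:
$J = -89760$ ($J = 2 - 89762 = -89760$)
$R{\left(U,o \right)} = -374$ ($R{\left(U,o \right)} = \left(-2\right) 187 = -374$)
$E = \frac{305257}{814020}$ ($E = \frac{3}{8} + \frac{1}{8 \left(-89760 - 113745\right)} = \frac{3}{8} + \frac{1}{8 \left(-203505\right)} = \frac{3}{8} + \frac{1}{8} \left(- \frac{1}{203505}\right) = \frac{3}{8} - \frac{1}{1628040} = \frac{305257}{814020} \approx 0.375$)
$\left(E + S{\left(501 \right)}\right) + R{\left(148,-15 \right)} = \left(\frac{305257}{814020} + \sqrt{-160 + 501}\right) - 374 = \left(\frac{305257}{814020} + \sqrt{341}\right) - 374 = - \frac{304138223}{814020} + \sqrt{341}$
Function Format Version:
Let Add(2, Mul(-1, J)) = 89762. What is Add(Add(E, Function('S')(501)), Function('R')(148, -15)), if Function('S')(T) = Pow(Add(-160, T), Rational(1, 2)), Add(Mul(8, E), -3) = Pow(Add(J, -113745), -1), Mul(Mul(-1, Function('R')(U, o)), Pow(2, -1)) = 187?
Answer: Add(Rational(-304138223, 814020), Pow(341, Rational(1, 2))) ≈ -355.16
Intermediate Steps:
J = -89760 (J = Add(2, Mul(-1, 89762)) = Add(2, -89762) = -89760)
Function('R')(U, o) = -374 (Function('R')(U, o) = Mul(-2, 187) = -374)
E = Rational(305257, 814020) (E = Add(Rational(3, 8), Mul(Rational(1, 8), Pow(Add(-89760, -113745), -1))) = Add(Rational(3, 8), Mul(Rational(1, 8), Pow(-203505, -1))) = Add(Rational(3, 8), Mul(Rational(1, 8), Rational(-1, 203505))) = Add(Rational(3, 8), Rational(-1, 1628040)) = Rational(305257, 814020) ≈ 0.37500)
Add(Add(E, Function('S')(501)), Function('R')(148, -15)) = Add(Add(Rational(305257, 814020), Pow(Add(-160, 501), Rational(1, 2))), -374) = Add(Add(Rational(305257, 814020), Pow(341, Rational(1, 2))), -374) = Add(Rational(-304138223, 814020), Pow(341, Rational(1, 2)))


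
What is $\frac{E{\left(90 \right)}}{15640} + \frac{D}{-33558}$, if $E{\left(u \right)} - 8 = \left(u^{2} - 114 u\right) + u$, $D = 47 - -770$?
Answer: $- \frac{1205507}{7718340} \approx -0.15619$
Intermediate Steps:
$D = 817$ ($D = 47 + 770 = 817$)
$E{\left(u \right)} = 8 + u^{2} - 113 u$ ($E{\left(u \right)} = 8 + \left(\left(u^{2} - 114 u\right) + u\right) = 8 + \left(u^{2} - 113 u\right) = 8 + u^{2} - 113 u$)
$\frac{E{\left(90 \right)}}{15640} + \frac{D}{-33558} = \frac{8 + 90^{2} - 10170}{15640} + \frac{817}{-33558} = \left(8 + 8100 - 10170\right) \frac{1}{15640} + 817 \left(- \frac{1}{33558}\right) = \left(-2062\right) \frac{1}{15640} - \frac{817}{33558} = - \frac{1031}{7820} - \frac{817}{33558} = - \frac{1205507}{7718340}$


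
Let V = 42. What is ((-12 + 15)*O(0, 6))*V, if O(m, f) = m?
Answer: 0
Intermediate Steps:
((-12 + 15)*O(0, 6))*V = ((-12 + 15)*0)*42 = (3*0)*42 = 0*42 = 0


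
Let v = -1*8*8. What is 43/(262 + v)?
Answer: 43/198 ≈ 0.21717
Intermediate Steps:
v = -64 (v = -8*8 = -64)
43/(262 + v) = 43/(262 - 64) = 43/198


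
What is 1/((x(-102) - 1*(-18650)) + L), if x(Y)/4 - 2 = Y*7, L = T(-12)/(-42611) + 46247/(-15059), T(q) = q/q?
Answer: 641679049/10137841686322 ≈ 6.3295e-5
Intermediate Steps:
T(q) = 1
L = -1970645976/641679049 (L = 1/(-42611) + 46247/(-15059) = 1*(-1/42611) + 46247*(-1/15059) = -1/42611 - 46247/15059 = -1970645976/641679049 ≈ -3.0711)
x(Y) = 8 + 28*Y (x(Y) = 8 + 4*(Y*7) = 8 + 4*(7*Y) = 8 + 28*Y)
1/((x(-102) - 1*(-18650)) + L) = 1/(((8 + 28*(-102)) - 1*(-18650)) - 1970645976/641679049) = 1/(((8 - 2856) + 18650) - 1970645976/641679049) = 1/((-2848 + 18650) - 1970645976/641679049) = 1/(15802 - 1970645976/641679049) = 1/(10137841686322/641679049) = 641679049/10137841686322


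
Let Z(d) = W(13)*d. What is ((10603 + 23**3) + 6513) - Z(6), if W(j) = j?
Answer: 29205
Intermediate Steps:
Z(d) = 13*d
((10603 + 23**3) + 6513) - Z(6) = ((10603 + 23**3) + 6513) - 13*6 = ((10603 + 12167) + 6513) - 1*78 = (22770 + 6513) - 78 = 29283 - 78 = 29205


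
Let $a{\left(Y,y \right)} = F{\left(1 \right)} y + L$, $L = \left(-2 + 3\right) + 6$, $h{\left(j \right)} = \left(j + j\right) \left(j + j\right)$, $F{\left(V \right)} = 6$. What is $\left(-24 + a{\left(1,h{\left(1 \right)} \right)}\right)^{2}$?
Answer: $49$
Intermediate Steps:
$h{\left(j \right)} = 4 j^{2}$ ($h{\left(j \right)} = 2 j 2 j = 4 j^{2}$)
$L = 7$ ($L = 1 + 6 = 7$)
$a{\left(Y,y \right)} = 7 + 6 y$ ($a{\left(Y,y \right)} = 6 y + 7 = 7 + 6 y$)
$\left(-24 + a{\left(1,h{\left(1 \right)} \right)}\right)^{2} = \left(-24 + \left(7 + 6 \cdot 4 \cdot 1^{2}\right)\right)^{2} = \left(-24 + \left(7 + 6 \cdot 4 \cdot 1\right)\right)^{2} = \left(-24 + \left(7 + 6 \cdot 4\right)\right)^{2} = \left(-24 + \left(7 + 24\right)\right)^{2} = \left(-24 + 31\right)^{2} = 7^{2} = 49$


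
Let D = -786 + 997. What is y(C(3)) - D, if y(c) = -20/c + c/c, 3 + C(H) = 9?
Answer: -640/3 ≈ -213.33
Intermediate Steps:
C(H) = 6 (C(H) = -3 + 9 = 6)
y(c) = 1 - 20/c (y(c) = -20/c + 1 = 1 - 20/c)
D = 211
y(C(3)) - D = (-20 + 6)/6 - 1*211 = (⅙)*(-14) - 211 = -7/3 - 211 = -640/3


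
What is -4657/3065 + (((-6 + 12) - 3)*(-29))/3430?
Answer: -3248033/2102590 ≈ -1.5448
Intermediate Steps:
-4657/3065 + (((-6 + 12) - 3)*(-29))/3430 = -4657*1/3065 + ((6 - 3)*(-29))*(1/3430) = -4657/3065 + (3*(-29))*(1/3430) = -4657/3065 - 87*1/3430 = -4657/3065 - 87/3430 = -3248033/2102590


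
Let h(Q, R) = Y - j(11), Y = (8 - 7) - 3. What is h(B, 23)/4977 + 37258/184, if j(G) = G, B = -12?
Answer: 92715337/457884 ≈ 202.49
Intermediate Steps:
Y = -2 (Y = 1 - 3 = -2)
h(Q, R) = -13 (h(Q, R) = -2 - 1*11 = -2 - 11 = -13)
h(B, 23)/4977 + 37258/184 = -13/4977 + 37258/184 = -13*1/4977 + 37258*(1/184) = -13/4977 + 18629/92 = 92715337/457884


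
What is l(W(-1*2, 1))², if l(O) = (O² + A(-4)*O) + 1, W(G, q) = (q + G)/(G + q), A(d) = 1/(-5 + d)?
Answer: 289/81 ≈ 3.5679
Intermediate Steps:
W(G, q) = 1 (W(G, q) = (G + q)/(G + q) = 1)
l(O) = 1 + O² - O/9 (l(O) = (O² + O/(-5 - 4)) + 1 = (O² + O/(-9)) + 1 = (O² - O/9) + 1 = 1 + O² - O/9)
l(W(-1*2, 1))² = (1 + 1² - ⅑*1)² = (1 + 1 - ⅑)² = (17/9)² = 289/81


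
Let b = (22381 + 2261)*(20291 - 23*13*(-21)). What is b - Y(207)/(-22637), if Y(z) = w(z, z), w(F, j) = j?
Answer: 14821302747987/22637 ≈ 6.5474e+8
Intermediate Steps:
Y(z) = z
b = 654737940 (b = 24642*(20291 - 299*(-21)) = 24642*(20291 + 6279) = 24642*26570 = 654737940)
b - Y(207)/(-22637) = 654737940 - 207/(-22637) = 654737940 - 207*(-1)/22637 = 654737940 - 1*(-207/22637) = 654737940 + 207/22637 = 14821302747987/22637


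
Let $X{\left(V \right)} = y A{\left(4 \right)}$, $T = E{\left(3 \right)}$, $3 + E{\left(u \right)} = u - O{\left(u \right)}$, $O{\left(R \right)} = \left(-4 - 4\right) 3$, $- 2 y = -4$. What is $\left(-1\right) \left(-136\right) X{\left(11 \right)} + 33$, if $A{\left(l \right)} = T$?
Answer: $6561$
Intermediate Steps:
$y = 2$ ($y = \left(- \frac{1}{2}\right) \left(-4\right) = 2$)
$O{\left(R \right)} = -24$ ($O{\left(R \right)} = \left(-4 - 4\right) 3 = \left(-8\right) 3 = -24$)
$E{\left(u \right)} = 21 + u$ ($E{\left(u \right)} = -3 + \left(u - -24\right) = -3 + \left(u + 24\right) = -3 + \left(24 + u\right) = 21 + u$)
$T = 24$ ($T = 21 + 3 = 24$)
$A{\left(l \right)} = 24$
$X{\left(V \right)} = 48$ ($X{\left(V \right)} = 2 \cdot 24 = 48$)
$\left(-1\right) \left(-136\right) X{\left(11 \right)} + 33 = \left(-1\right) \left(-136\right) 48 + 33 = 136 \cdot 48 + 33 = 6528 + 33 = 6561$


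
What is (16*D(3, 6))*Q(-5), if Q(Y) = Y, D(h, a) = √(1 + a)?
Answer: -80*√7 ≈ -211.66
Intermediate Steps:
(16*D(3, 6))*Q(-5) = (16*√(1 + 6))*(-5) = (16*√7)*(-5) = -80*√7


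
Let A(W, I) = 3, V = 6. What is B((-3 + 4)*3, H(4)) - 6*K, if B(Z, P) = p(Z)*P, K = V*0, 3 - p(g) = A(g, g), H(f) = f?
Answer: 0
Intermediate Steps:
p(g) = 0 (p(g) = 3 - 1*3 = 3 - 3 = 0)
K = 0 (K = 6*0 = 0)
B(Z, P) = 0 (B(Z, P) = 0*P = 0)
B((-3 + 4)*3, H(4)) - 6*K = 0 - 6*0 = 0 + 0 = 0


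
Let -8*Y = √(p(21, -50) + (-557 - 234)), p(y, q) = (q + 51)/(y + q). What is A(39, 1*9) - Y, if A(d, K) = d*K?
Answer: 351 + I*√166315/116 ≈ 351.0 + 3.5157*I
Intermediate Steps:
A(d, K) = K*d
p(y, q) = (51 + q)/(q + y)
Y = -I*√166315/116 (Y = -√((51 - 50)/(-50 + 21) + (-557 - 234))/8 = -√(1/(-29) - 791)/8 = -√(-1/29*1 - 791)/8 = -√(-1/29 - 791)/8 = -I*√166315/116 ≈ -3.5157*I)
A(39, 1*9) - Y = (1*9)*39 - (-1)*I*√166315/116 = 9*39 + I*√166315/116 = 351 + I*√166315/116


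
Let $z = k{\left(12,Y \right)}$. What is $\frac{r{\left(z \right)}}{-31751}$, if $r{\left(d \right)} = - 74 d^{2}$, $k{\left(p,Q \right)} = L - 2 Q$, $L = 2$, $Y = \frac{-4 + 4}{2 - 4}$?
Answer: $\frac{296}{31751} \approx 0.0093225$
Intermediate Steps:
$Y = 0$ ($Y = \frac{0}{-2} = 0 \left(- \frac{1}{2}\right) = 0$)
$k{\left(p,Q \right)} = 2 - 2 Q$
$z = 2$ ($z = 2 - 0 = 2 + 0 = 2$)
$\frac{r{\left(z \right)}}{-31751} = \frac{\left(-74\right) 2^{2}}{-31751} = \left(-74\right) 4 \left(- \frac{1}{31751}\right) = \left(-296\right) \left(- \frac{1}{31751}\right) = \frac{296}{31751}$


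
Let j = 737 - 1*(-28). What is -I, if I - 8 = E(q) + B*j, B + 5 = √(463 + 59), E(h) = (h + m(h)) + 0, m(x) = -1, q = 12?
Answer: 3806 - 2295*√58 ≈ -13672.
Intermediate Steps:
E(h) = -1 + h (E(h) = (h - 1) + 0 = (-1 + h) + 0 = -1 + h)
B = -5 + 3*√58 (B = -5 + √(463 + 59) = -5 + √522 = -5 + 3*√58 ≈ 17.847)
j = 765 (j = 737 + 28 = 765)
I = -3806 + 2295*√58 (I = 8 + ((-1 + 12) + (-5 + 3*√58)*765) = 8 + (11 + (-3825 + 2295*√58)) = 8 + (-3814 + 2295*√58) = -3806 + 2295*√58 ≈ 13672.)
-I = -(-3806 + 2295*√58) = 3806 - 2295*√58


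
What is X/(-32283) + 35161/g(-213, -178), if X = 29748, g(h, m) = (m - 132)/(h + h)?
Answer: 80590744993/1667955 ≈ 48317.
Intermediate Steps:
g(h, m) = (-132 + m)/(2*h) (g(h, m) = (-132 + m)/((2*h)) = (-132 + m)*(1/(2*h)) = (-132 + m)/(2*h))
X/(-32283) + 35161/g(-213, -178) = 29748/(-32283) + 35161/(((½)*(-132 - 178)/(-213))) = 29748*(-1/32283) + 35161/(((½)*(-1/213)*(-310))) = -9916/10761 + 35161/(155/213) = -9916/10761 + 35161*(213/155) = -9916/10761 + 7489293/155 = 80590744993/1667955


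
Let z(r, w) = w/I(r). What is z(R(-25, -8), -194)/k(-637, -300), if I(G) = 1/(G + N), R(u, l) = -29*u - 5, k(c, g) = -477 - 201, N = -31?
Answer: 66833/339 ≈ 197.15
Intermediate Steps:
k(c, g) = -678
R(u, l) = -5 - 29*u
I(G) = 1/(-31 + G) (I(G) = 1/(G - 31) = 1/(-31 + G))
z(r, w) = w*(-31 + r) (z(r, w) = w/(1/(-31 + r)) = w*(-31 + r))
z(R(-25, -8), -194)/k(-637, -300) = -194*(-31 + (-5 - 29*(-25)))/(-678) = -194*(-31 + (-5 + 725))*(-1/678) = -194*(-31 + 720)*(-1/678) = -194*689*(-1/678) = -133666*(-1/678) = 66833/339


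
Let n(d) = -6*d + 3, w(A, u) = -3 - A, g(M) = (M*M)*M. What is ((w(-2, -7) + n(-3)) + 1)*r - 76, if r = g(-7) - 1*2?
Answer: -7321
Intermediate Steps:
g(M) = M**3 (g(M) = M**2*M = M**3)
n(d) = 3 - 6*d
r = -345 (r = (-7)**3 - 1*2 = -343 - 2 = -345)
((w(-2, -7) + n(-3)) + 1)*r - 76 = (((-3 - 1*(-2)) + (3 - 6*(-3))) + 1)*(-345) - 76 = (((-3 + 2) + (3 + 18)) + 1)*(-345) - 76 = ((-1 + 21) + 1)*(-345) - 76 = (20 + 1)*(-345) - 76 = 21*(-345) - 76 = -7245 - 76 = -7321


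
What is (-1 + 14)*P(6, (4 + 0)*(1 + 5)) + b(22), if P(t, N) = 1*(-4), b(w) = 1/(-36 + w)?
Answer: -729/14 ≈ -52.071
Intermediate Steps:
P(t, N) = -4
(-1 + 14)*P(6, (4 + 0)*(1 + 5)) + b(22) = (-1 + 14)*(-4) + 1/(-36 + 22) = 13*(-4) + 1/(-14) = -52 - 1/14 = -729/14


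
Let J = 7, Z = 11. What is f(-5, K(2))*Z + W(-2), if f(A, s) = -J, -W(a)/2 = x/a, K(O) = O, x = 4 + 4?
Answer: -69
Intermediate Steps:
x = 8
W(a) = -16/a
f(A, s) = -7 (f(A, s) = -1*7 = -7)
f(-5, K(2))*Z + W(-2) = -7*11 - 16/(-2) = -77 - 16*(-½) = -77 + 8 = -69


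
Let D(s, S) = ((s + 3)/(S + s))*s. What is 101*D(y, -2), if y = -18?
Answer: -2727/2 ≈ -1363.5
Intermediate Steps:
D(s, S) = s*(3 + s)/(S + s) (D(s, S) = ((3 + s)/(S + s))*s = s*(3 + s)/(S + s))
101*D(y, -2) = 101*(-18*(3 - 18)/(-2 - 18)) = 101*(-18*(-15)/(-20)) = 101*(-18*(-1/20)*(-15)) = 101*(-27/2) = -2727/2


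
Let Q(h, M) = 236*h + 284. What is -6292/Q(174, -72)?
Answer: -1573/10337 ≈ -0.15217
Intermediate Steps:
Q(h, M) = 284 + 236*h
-6292/Q(174, -72) = -6292/(284 + 236*174) = -6292/(284 + 41064) = -6292/41348 = -6292*1/41348 = -1573/10337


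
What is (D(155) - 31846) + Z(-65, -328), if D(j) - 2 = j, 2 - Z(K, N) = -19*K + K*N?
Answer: -54242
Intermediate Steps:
Z(K, N) = 2 + 19*K - K*N (Z(K, N) = 2 - (-19*K + K*N) = 2 + (19*K - K*N) = 2 + 19*K - K*N)
D(j) = 2 + j
(D(155) - 31846) + Z(-65, -328) = ((2 + 155) - 31846) + (2 + 19*(-65) - 1*(-65)*(-328)) = (157 - 31846) + (2 - 1235 - 21320) = -31689 - 22553 = -54242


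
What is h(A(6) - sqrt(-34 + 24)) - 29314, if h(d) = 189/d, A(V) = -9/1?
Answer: (-29314*sqrt(10) + 264015*I)/(sqrt(10) - 9*I) ≈ -29333.0 + 6.5678*I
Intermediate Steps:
A(V) = -9 (A(V) = -9*1 = -9)
h(A(6) - sqrt(-34 + 24)) - 29314 = 189/(-9 - sqrt(-34 + 24)) - 29314 = 189/(-9 - sqrt(-10)) - 29314 = 189/(-9 - I*sqrt(10)) - 29314 = -29314 + 189/(-9 - I*sqrt(10))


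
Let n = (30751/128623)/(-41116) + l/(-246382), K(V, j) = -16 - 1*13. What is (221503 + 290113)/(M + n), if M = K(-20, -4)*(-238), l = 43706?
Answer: 333313259591348151808/4496475850873351531 ≈ 74.128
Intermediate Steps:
K(V, j) = -29 (K(V, j) = -16 - 13 = -29)
n = -115572576042045/651491078448188 (n = (30751/128623)/(-41116) + 43706/(-246382) = (30751*(1/128623))*(-1/41116) + 43706*(-1/246382) = (30751/128623)*(-1/41116) - 21853/123191 = -30751/5288463268 - 21853/123191 = -115572576042045/651491078448188 ≈ -0.17740)
M = 6902 (M = -29*(-238) = 6902)
(221503 + 290113)/(M + n) = (221503 + 290113)/(6902 - 115572576042045/651491078448188) = 511616/(4496475850873351531/651491078448188) = 511616*(651491078448188/4496475850873351531) = 333313259591348151808/4496475850873351531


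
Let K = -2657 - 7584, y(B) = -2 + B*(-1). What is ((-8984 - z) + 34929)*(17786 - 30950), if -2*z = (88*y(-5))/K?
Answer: -317973563412/931 ≈ -3.4154e+8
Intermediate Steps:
y(B) = -2 - B
K = -10241
z = 12/931 (z = -88*(-2 - 1*(-5))/(2*(-10241)) = -88*(-2 + 5)*(-1)/(2*10241) = -88*3*(-1)/(2*10241) = -132*(-1)/10241 = -½*(-24/931) = 12/931 ≈ 0.012889)
((-8984 - z) + 34929)*(17786 - 30950) = ((-8984 - 1*12/931) + 34929)*(17786 - 30950) = ((-8984 - 12/931) + 34929)*(-13164) = (-8364116/931 + 34929)*(-13164) = (24154783/931)*(-13164) = -317973563412/931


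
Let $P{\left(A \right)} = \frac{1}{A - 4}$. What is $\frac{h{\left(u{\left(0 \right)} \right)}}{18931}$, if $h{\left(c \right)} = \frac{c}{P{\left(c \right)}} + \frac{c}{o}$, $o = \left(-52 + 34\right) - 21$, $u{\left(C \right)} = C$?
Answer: $0$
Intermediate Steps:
$P{\left(A \right)} = \frac{1}{-4 + A}$
$o = -39$ ($o = -18 - 21 = -39$)
$h{\left(c \right)} = - \frac{c}{39} + c \left(-4 + c\right)$ ($h{\left(c \right)} = \frac{c}{\frac{1}{-4 + c}} + \frac{c}{-39} = c \left(-4 + c\right) + c \left(- \frac{1}{39}\right) = c \left(-4 + c\right) - \frac{c}{39} = - \frac{c}{39} + c \left(-4 + c\right)$)
$\frac{h{\left(u{\left(0 \right)} \right)}}{18931} = \frac{\frac{1}{39} \cdot 0 \left(-157 + 39 \cdot 0\right)}{18931} = \frac{1}{39} \cdot 0 \left(-157 + 0\right) \frac{1}{18931} = \frac{1}{39} \cdot 0 \left(-157\right) \frac{1}{18931} = 0 \cdot \frac{1}{18931} = 0$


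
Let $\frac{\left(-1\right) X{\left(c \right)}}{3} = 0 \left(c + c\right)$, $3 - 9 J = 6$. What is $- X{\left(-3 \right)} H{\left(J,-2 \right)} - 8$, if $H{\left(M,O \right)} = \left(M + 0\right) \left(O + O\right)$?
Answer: $-8$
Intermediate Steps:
$J = - \frac{1}{3}$ ($J = \frac{1}{3} - \frac{2}{3} = - \frac{1}{3} \approx -0.33333$)
$H{\left(M,O \right)} = 2 M O$ ($H{\left(M,O \right)} = M 2 O = 2 M O$)
$X{\left(c \right)} = 0$ ($X{\left(c \right)} = - 3 \cdot 0 \left(c + c\right) = - 3 \cdot 0 \cdot 2 c = \left(-3\right) 0 = 0$)
$- X{\left(-3 \right)} H{\left(J,-2 \right)} - 8 = \left(-1\right) 0 \cdot 2 \left(- \frac{1}{3}\right) \left(-2\right) - 8 = 0 \cdot \frac{4}{3} - 8 = 0 - 8 = -8$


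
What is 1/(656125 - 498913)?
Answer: 1/157212 ≈ 6.3608e-6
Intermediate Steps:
1/(656125 - 498913) = 1/157212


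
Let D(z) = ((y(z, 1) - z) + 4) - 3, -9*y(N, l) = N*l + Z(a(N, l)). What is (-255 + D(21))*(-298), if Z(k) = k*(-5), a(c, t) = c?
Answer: 237506/3 ≈ 79169.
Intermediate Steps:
Z(k) = -5*k
y(N, l) = 5*N/9 - N*l/9 (y(N, l) = -(N*l - 5*N)/9 = -(-5*N + N*l)/9 = 5*N/9 - N*l/9)
D(z) = 1 - 5*z/9 (D(z) = ((z*(5 - 1*1)/9 - z) + 4) - 3 = ((z*(5 - 1)/9 - z) + 4) - 3 = (((⅑)*z*4 - z) + 4) - 3 = ((4*z/9 - z) + 4) - 3 = (-5*z/9 + 4) - 3 = (4 - 5*z/9) - 3 = 1 - 5*z/9)
(-255 + D(21))*(-298) = (-255 + (1 - 5/9*21))*(-298) = (-255 + (1 - 35/3))*(-298) = (-255 - 32/3)*(-298) = -797/3*(-298) = 237506/3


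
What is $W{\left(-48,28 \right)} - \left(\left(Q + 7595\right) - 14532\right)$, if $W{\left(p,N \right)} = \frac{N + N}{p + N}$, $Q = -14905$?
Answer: $\frac{109196}{5} \approx 21839.0$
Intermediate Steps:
$W{\left(p,N \right)} = \frac{2 N}{N + p}$
$W{\left(-48,28 \right)} - \left(\left(Q + 7595\right) - 14532\right) = 2 \cdot 28 \frac{1}{28 - 48} - \left(\left(-14905 + 7595\right) - 14532\right) = 2 \cdot 28 \frac{1}{-20} - \left(-7310 - 14532\right) = 2 \cdot 28 \left(- \frac{1}{20}\right) - -21842 = - \frac{14}{5} + 21842 = \frac{109196}{5}$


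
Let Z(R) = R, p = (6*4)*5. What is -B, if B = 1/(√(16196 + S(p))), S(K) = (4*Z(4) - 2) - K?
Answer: -√16090/16090 ≈ -0.0078835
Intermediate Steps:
p = 120 (p = 24*5 = 120)
S(K) = 14 - K (S(K) = (4*4 - 2) - K = (16 - 2) - K = 14 - K)
B = √16090/16090 (B = 1/(√(16196 + (14 - 1*120))) = 1/(√(16196 + (14 - 120))) = 1/(√(16196 - 106)) = 1/(√16090) = √16090/16090 ≈ 0.0078835)
-B = -√16090/16090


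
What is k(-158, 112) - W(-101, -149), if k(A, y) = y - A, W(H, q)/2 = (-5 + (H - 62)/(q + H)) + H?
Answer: 60087/125 ≈ 480.70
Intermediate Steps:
W(H, q) = -10 + 2*H + 2*(-62 + H)/(H + q) (W(H, q) = 2*((-5 + (H - 62)/(q + H)) + H) = 2*((-5 + (-62 + H)/(H + q)) + H) = 2*(-5 + H + (-62 + H)/(H + q)) = -10 + 2*H + 2*(-62 + H)/(H + q))
k(-158, 112) - W(-101, -149) = (112 - 1*(-158)) - 2*(-62 + (-101)² - 5*(-149) - 4*(-101) - 101*(-149))/(-101 - 149) = (112 + 158) - 2*(-62 + 10201 + 745 + 404 + 15049)/(-250) = 270 - 2*(-1)*26337/250 = 270 - 1*(-26337/125) = 270 + 26337/125 = 60087/125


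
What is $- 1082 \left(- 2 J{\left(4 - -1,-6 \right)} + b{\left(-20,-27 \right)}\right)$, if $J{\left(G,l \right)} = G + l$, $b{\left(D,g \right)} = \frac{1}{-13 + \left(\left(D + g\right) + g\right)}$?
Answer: $- \frac{187186}{87} \approx -2151.6$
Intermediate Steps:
$b{\left(D,g \right)} = \frac{1}{-13 + D + 2 g}$ ($b{\left(D,g \right)} = \frac{1}{-13 + \left(D + 2 g\right)} = \frac{1}{-13 + D + 2 g}$)
$- 1082 \left(- 2 J{\left(4 - -1,-6 \right)} + b{\left(-20,-27 \right)}\right) = - 1082 \left(- 2 \left(\left(4 - -1\right) - 6\right) + \frac{1}{-13 - 20 + 2 \left(-27\right)}\right) = - 1082 \left(- 2 \left(\left(4 + 1\right) - 6\right) + \frac{1}{-13 - 20 - 54}\right) = - 1082 \left(- 2 \left(5 - 6\right) + \frac{1}{-87}\right) = - 1082 \left(\left(-2\right) \left(-1\right) - \frac{1}{87}\right) = - 1082 \left(2 - \frac{1}{87}\right) = \left(-1082\right) \frac{173}{87} = - \frac{187186}{87}$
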